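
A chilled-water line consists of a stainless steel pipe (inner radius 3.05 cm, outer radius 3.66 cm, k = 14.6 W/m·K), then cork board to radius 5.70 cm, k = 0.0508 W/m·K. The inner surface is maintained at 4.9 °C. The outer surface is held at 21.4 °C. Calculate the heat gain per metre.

Q' = 11.9 W/m

Resistance network (inner→outer):
  R'_stainless steel = ln(0.0366/0.0305)/(2πk) = 0.1823/(2π·14.6) = 0.001987 m·K/W
  R'_cork board = ln(0.0570/0.0366)/(2πk) = 0.4430/(2π·0.0508) = 1.388 m·K/W
ΣR = 0.001987 + 1.388 = 1.390 m·K/W
Q' = ΔT/ΣR = (4.9 °C − 21.4 °C)/1.390 = -11.9 W/m
(Negative Q' ⇒ heat flows inward; heat gain = 11.9 W/m.)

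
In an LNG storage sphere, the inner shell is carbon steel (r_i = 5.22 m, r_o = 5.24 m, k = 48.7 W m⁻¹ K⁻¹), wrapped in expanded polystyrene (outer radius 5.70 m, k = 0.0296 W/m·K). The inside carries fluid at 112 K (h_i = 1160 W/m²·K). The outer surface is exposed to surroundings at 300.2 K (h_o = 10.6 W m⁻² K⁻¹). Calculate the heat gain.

Q = 4.52 kW

Series thermal resistances, inner to outer:
  R_conv,in = 1/(4πr²h) = 1/(4π·5.22²·1160) = 2.518×10^-6 K/W
  R_carbon steel = (1/5.22 − 1/5.24)/(4πk) = 7.312×10^-4/(4π·48.7) = 1.195×10^-6 K/W
  R_expanded polystyrene = (1/5.24 − 1/5.70)/(4πk) = 0.01540/(4π·0.0296) = 0.04140 K/W
  R_conv,out = 1/(4πr²h) = 1/(4π·5.70²·10.6) = 2.311×10^-4 K/W
ΣR = 2.518×10^-6 + 1.195×10^-6 + 0.04140 + 2.311×10^-4 = 0.04163 K/W
Q = ΔT/ΣR = (112 K − 300.2 K)/0.04163 = -4520 W
(Negative Q ⇒ heat flows inward; heat gain = 4520 W.)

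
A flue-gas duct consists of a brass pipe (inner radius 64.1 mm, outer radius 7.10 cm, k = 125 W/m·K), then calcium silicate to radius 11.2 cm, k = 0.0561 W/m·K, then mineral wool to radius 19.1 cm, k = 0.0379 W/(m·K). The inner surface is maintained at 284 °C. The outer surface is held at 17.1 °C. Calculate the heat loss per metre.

Series thermal resistances, inner to outer:
  R'_brass = ln(0.0710/0.0641)/(2πk) = 0.1022/(2π·125) = 1.302×10^-4 m·K/W
  R'_calcium silicate = ln(0.112/0.0710)/(2πk) = 0.4558/(2π·0.0561) = 1.293 m·K/W
  R'_mineral wool = ln(0.191/0.112)/(2πk) = 0.5338/(2π·0.0379) = 2.242 m·K/W
ΣR = 1.302×10^-4 + 1.293 + 2.242 = 3.535 m·K/W
Q' = ΔT/ΣR = (284 °C − 17.1 °C)/3.535 = 75.5 W/m

Q' = 75.5 W/m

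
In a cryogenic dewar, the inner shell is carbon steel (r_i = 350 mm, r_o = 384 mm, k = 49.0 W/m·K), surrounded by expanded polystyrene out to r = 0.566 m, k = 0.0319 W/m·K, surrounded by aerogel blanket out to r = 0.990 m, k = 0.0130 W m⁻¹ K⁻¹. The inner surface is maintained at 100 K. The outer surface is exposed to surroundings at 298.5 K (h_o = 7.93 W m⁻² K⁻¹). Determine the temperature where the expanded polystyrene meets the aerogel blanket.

T = 162 K

Series thermal resistances, inner to outer:
  R_carbon steel = (1/0.350 − 1/0.384)/(4πk) = 0.2530/(4π·49.0) = 4.108×10^-4 K/W
  R_expanded polystyrene = (1/0.384 − 1/0.566)/(4πk) = 0.8374/(4π·0.0319) = 2.089 K/W
  R_aerogel blanket = (1/0.566 − 1/0.990)/(4πk) = 0.7567/(4π·0.0130) = 4.632 K/W
  R_conv,out = 1/(4πr²h) = 1/(4π·0.990²·7.93) = 0.01024 K/W
ΣR = 4.108×10^-4 + 2.089 + 4.632 + 0.01024 = 6.732 K/W
Q = ΔT/ΣR = (100 K − 298.5 K)/6.732 = -29.49 W
From the inner boundary to the expanded polystyrene/aerogel blanket interface, ΣR_partial = 2.089 K/W.
T_interface = T_in − Q·ΣR_partial = 100 K − (-29.49)(2.089) = 162 K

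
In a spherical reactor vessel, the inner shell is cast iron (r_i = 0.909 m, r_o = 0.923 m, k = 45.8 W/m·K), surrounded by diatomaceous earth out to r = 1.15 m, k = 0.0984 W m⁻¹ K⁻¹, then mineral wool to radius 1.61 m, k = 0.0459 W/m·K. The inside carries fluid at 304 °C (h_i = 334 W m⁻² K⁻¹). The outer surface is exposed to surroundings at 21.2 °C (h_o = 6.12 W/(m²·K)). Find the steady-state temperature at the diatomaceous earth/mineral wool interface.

Series thermal resistances, inner to outer:
  R_conv,in = 1/(4πr²h) = 1/(4π·0.909²·334) = 2.883×10^-4 K/W
  R_cast iron = (1/0.909 − 1/0.923)/(4πk) = 0.01669/(4π·45.8) = 2.899×10^-5 K/W
  R_diatomaceous earth = (1/0.923 − 1/1.15)/(4πk) = 0.2139/(4π·0.0984) = 0.1730 K/W
  R_mineral wool = (1/1.15 − 1/1.61)/(4πk) = 0.2484/(4π·0.0459) = 0.4307 K/W
  R_conv,out = 1/(4πr²h) = 1/(4π·1.61²·6.12) = 0.005016 K/W
ΣR = 2.883×10^-4 + 2.899×10^-5 + 0.1730 + 0.4307 + 0.005016 = 0.6090 K/W
Q = ΔT/ΣR = (304 °C − 21.2 °C)/0.6090 = 464.4 W
From the inner boundary to the diatomaceous earth/mineral wool interface, ΣR_partial = 0.1733 K/W.
T_interface = T_in − Q·ΣR_partial = 304 °C − (464.4)(0.1733) = 224 °C

T = 224 °C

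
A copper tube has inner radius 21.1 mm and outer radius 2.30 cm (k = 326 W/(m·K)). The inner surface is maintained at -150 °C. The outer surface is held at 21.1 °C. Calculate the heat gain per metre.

Q' = 4.06×10^6 W/m

Q' = 2πk·ΔT/ln(r₂/r₁) = 2π × 326 × 171.1 / ln(0.0230/0.0211) = 4.06×10^6 W/m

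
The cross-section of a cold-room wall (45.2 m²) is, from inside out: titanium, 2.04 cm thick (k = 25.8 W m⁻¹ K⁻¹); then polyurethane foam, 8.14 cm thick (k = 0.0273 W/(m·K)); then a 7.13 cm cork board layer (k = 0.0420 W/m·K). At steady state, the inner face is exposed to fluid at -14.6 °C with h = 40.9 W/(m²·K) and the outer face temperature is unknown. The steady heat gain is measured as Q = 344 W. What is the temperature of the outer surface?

Series resistances:
  R_conv,in = 1/(hA) = 1/(40.9·45.2) = 5.409×10^-4 K/W
  R_titanium = L/(kA) = 0.0204/(25.8·45.2) = 1.749×10^-5 K/W
  R_polyurethane foam = L/(kA) = 0.0814/(0.0273·45.2) = 0.06597 K/W
  R_cork board = L/(kA) = 0.0713/(0.0420·45.2) = 0.03756 K/W
ΣR = 0.1041 K/W
ΔT = Q·ΣR = 344 × 0.1041 = 35.81 K
Heat flows inward, so T_out = T_in + ΔT = -14.6 + 35.81 = 21.2 °C

T_out = 21.2 °C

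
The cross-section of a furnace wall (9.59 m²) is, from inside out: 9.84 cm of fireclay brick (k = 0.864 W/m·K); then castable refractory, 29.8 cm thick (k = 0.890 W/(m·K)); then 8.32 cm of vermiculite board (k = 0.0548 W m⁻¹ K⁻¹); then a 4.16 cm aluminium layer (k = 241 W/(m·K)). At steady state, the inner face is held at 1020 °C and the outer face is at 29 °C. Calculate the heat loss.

Treat each layer as a resistance in series:
  R_fireclay brick = L/(kA) = 0.0984/(0.864·9.59) = 0.01188 K/W
  R_castable refractory = L/(kA) = 0.298/(0.890·9.59) = 0.03491 K/W
  R_vermiculite board = L/(kA) = 0.0832/(0.0548·9.59) = 0.1583 K/W
  R_aluminium = L/(kA) = 0.0416/(241·9.59) = 1.800×10^-5 K/W
ΣR = 0.01188 + 0.03491 + 0.1583 + 1.800×10^-5 = 0.2051 K/W
Q = ΔT/ΣR = (1020 °C − 29 °C)/0.2051 = 4830 W

Q = 4.83 kW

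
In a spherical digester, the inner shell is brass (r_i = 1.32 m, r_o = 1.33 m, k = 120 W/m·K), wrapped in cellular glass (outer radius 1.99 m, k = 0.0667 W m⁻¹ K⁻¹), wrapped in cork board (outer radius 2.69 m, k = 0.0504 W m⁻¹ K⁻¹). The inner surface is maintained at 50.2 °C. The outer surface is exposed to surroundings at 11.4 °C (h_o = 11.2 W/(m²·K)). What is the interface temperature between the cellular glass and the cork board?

T = 27.3 °C

Resistance network (inner→outer):
  R_brass = (1/1.32 − 1/1.33)/(4πk) = 0.005696/(4π·120) = 3.777×10^-6 K/W
  R_cellular glass = (1/1.33 − 1/1.99)/(4πk) = 0.2494/(4π·0.0667) = 0.2975 K/W
  R_cork board = (1/1.99 − 1/2.69)/(4πk) = 0.1308/(4π·0.0504) = 0.2065 K/W
  R_conv,out = 1/(4πr²h) = 1/(4π·2.69²·11.2) = 9.819×10^-4 K/W
ΣR = 3.777×10^-6 + 0.2975 + 0.2065 + 9.819×10^-4 = 0.5050 K/W
Q = ΔT/ΣR = (50.2 °C − 11.4 °C)/0.5050 = 76.83 W
From the inner boundary to the cellular glass/cork board interface, ΣR_partial = 0.2975 K/W.
T_interface = T_in − Q·ΣR_partial = 50.2 °C − (76.83)(0.2975) = 27.3 °C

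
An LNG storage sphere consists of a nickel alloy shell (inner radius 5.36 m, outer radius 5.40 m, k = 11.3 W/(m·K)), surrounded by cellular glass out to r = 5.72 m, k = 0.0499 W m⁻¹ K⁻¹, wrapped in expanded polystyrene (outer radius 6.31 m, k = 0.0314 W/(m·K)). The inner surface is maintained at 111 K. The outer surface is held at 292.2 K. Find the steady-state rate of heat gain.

Q = 3.13 kW

Treat each layer as a resistance in series:
  R_nickel alloy = (1/5.36 − 1/5.40)/(4πk) = 0.001382/(4π·11.3) = 9.732×10^-6 K/W
  R_cellular glass = (1/5.40 − 1/5.72)/(4πk) = 0.01036/(4π·0.0499) = 0.01652 K/W
  R_expanded polystyrene = (1/5.72 − 1/6.31)/(4πk) = 0.01635/(4π·0.0314) = 0.04143 K/W
ΣR = 9.732×10^-6 + 0.01652 + 0.04143 = 0.05796 K/W
Q = ΔT/ΣR = (111 K − 292.2 K)/0.05796 = -3130 W
(Negative Q ⇒ heat flows inward; heat gain = 3130 W.)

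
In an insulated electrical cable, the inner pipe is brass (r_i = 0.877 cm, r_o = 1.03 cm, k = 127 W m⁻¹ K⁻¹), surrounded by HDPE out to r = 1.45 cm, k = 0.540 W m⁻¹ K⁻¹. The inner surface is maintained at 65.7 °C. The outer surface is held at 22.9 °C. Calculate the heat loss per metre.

Q' = 424 W/m

Resistance network (inner→outer):
  R'_brass = ln(0.0103/0.00877)/(2πk) = 0.1608/(2π·127) = 2.015×10^-4 m·K/W
  R'_HDPE = ln(0.0145/0.0103)/(2πk) = 0.3420/(2π·0.540) = 0.1008 m·K/W
ΣR = 2.015×10^-4 + 0.1008 = 0.1010 m·K/W
Q' = ΔT/ΣR = (65.7 °C − 22.9 °C)/0.1010 = 424 W/m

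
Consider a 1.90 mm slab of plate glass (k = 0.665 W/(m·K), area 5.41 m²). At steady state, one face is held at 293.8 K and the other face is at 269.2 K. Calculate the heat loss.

Q = 46600 W

Q = kA·ΔT/L = 0.665 × 5.41 × |293.8 K − 269.2 K| / 0.00190 = 46600 W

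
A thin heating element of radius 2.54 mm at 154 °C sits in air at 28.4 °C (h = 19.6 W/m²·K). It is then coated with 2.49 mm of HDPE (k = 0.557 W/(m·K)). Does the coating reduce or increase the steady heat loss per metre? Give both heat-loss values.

increases: 39.3 → 69.4 W/m

Critical radius for a cylinder: r_cr = k/h = 0.0284 m = 2.84 cm.
Outer radius after coating: r₂ = 0.00254 + 0.00249 = 0.00503 m.
Since r₁ < r_cr and r₂ ≤ r_cr, the coating moves toward the maximum at r_cr — heat loss rises.
Bare: R = 1/(2πr₁h) = 3.197 m·K/W; Q = 125.6/3.197 = 39.3 W/m.
Coated: R = R_cond + R_conv = 1.810 m·K/W; Q = 125.6/1.810 = 69.4 W/m.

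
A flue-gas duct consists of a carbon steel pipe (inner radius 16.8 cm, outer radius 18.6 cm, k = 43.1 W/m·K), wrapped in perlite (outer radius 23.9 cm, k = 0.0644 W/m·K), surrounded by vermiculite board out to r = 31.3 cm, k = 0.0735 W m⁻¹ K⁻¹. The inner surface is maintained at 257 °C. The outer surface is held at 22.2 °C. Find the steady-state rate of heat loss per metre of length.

Resistance network (inner→outer):
  R'_carbon steel = ln(0.186/0.168)/(2πk) = 0.1018/(2π·43.1) = 3.759×10^-4 m·K/W
  R'_perlite = ln(0.239/0.186)/(2πk) = 0.2507/(2π·0.0644) = 0.6196 m·K/W
  R'_vermiculite board = ln(0.313/0.239)/(2πk) = 0.2697/(2π·0.0735) = 0.5841 m·K/W
ΣR = 3.759×10^-4 + 0.6196 + 0.5841 = 1.204 m·K/W
Q' = ΔT/ΣR = (257 °C − 22.2 °C)/1.204 = 195 W/m

Q' = 195 W/m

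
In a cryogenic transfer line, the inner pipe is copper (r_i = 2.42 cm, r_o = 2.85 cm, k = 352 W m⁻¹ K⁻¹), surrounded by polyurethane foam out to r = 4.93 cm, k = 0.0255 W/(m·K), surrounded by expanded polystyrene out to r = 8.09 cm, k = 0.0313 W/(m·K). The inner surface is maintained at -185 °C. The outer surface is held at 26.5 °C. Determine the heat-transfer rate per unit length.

Q' = 35.6 W/m

Treat each layer as a resistance in series:
  R'_copper = ln(0.0285/0.0242)/(2πk) = 0.1636/(2π·352) = 7.395×10^-5 m·K/W
  R'_polyurethane foam = ln(0.0493/0.0285)/(2πk) = 0.5480/(2π·0.0255) = 3.420 m·K/W
  R'_expanded polystyrene = ln(0.0809/0.0493)/(2πk) = 0.4953/(2π·0.0313) = 2.518 m·K/W
ΣR = 7.395×10^-5 + 3.420 + 2.518 = 5.938 m·K/W
Q' = ΔT/ΣR = (-185 °C − 26.5 °C)/5.938 = -35.6 W/m
(Negative Q' ⇒ heat flows inward; heat gain = 35.6 W/m.)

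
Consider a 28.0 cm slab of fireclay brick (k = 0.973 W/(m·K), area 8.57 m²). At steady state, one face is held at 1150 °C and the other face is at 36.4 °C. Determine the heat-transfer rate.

Q = 33.2 kW

Q = kA·ΔT/L = 0.973 × 8.57 × |1150 °C − 36.4 °C| / 0.280 = 33200 W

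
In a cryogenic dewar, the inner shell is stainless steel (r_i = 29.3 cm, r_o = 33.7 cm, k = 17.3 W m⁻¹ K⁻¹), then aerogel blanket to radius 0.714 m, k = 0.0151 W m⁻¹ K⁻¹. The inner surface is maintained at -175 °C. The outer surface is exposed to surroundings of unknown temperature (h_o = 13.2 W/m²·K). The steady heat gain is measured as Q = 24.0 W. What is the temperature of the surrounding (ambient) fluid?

T_out = 23.5 °C

Series resistances:
  R_stainless steel = (1/0.293 − 1/0.337)/(4πk) = 0.4456/(4π·17.3) = 0.002050 K/W
  R_aerogel blanket = (1/0.337 − 1/0.714)/(4πk) = 1.567/(4π·0.0151) = 8.257 K/W
  R_conv,out = 1/(4πr²h) = 1/(4π·0.714²·13.2) = 0.01183 K/W
ΣR = 8.271 K/W
ΔT = Q·ΣR = 24.0 × 8.271 = 198.5 K
Heat flows inward, so T_out = T_in + ΔT = -175 + 198.5 = 23.5 °C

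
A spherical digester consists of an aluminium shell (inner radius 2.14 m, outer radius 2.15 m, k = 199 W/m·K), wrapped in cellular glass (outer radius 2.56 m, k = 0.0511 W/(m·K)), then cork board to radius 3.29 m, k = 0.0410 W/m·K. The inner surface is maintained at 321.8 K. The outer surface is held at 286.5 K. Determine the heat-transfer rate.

Q = 124 W

Resistance network (inner→outer):
  R_aluminium = (1/2.14 − 1/2.15)/(4πk) = 0.002173/(4π·199) = 8.691×10^-7 K/W
  R_cellular glass = (1/2.15 − 1/2.56)/(4πk) = 0.07449/(4π·0.0511) = 0.1160 K/W
  R_cork board = (1/2.56 − 1/3.29)/(4πk) = 0.08667/(4π·0.0410) = 0.1682 K/W
ΣR = 8.691×10^-7 + 0.1160 + 0.1682 = 0.2842 K/W
Q = ΔT/ΣR = (321.8 K − 286.5 K)/0.2842 = 124 W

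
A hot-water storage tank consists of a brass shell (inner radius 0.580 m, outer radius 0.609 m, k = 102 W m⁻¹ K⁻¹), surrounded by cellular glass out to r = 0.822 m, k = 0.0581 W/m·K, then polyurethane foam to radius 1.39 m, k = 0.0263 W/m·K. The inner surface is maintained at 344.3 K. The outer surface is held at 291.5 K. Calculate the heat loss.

Series thermal resistances, inner to outer:
  R_brass = (1/0.580 − 1/0.609)/(4πk) = 0.08210/(4π·102) = 6.405×10^-5 K/W
  R_cellular glass = (1/0.609 − 1/0.822)/(4πk) = 0.4255/(4π·0.0581) = 0.5828 K/W
  R_polyurethane foam = (1/0.822 − 1/1.39)/(4πk) = 0.4971/(4π·0.0263) = 1.504 K/W
ΣR = 6.405×10^-5 + 0.5828 + 1.504 = 2.087 K/W
Q = ΔT/ΣR = (344.3 K − 291.5 K)/2.087 = 25.3 W

Q = 25.3 W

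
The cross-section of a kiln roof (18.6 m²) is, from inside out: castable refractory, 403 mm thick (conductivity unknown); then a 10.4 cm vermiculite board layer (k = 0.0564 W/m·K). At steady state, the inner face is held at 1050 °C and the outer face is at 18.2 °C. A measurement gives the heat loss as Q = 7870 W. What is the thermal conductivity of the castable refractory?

ΣR = ΔT/Q = |1050 − 18.2|/7870 = 0.1311 K/W
Known resistances:
  R_vermiculite board = L/(kA) = 0.104/(0.0564·18.6) = 0.09914 K/W
R_castable refractory = ΣR − ΣR_known = 0.1311 − 0.09914 = 0.03196 K/W
L/(kA) = 0.03196 ⇒ k = 0.403/(0.03196·18.6) = 0.678 W/m·K

k = 0.678 W/m·K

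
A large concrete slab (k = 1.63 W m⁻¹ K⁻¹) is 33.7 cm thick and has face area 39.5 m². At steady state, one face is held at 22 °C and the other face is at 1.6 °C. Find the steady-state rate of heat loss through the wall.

Q = 3.90 kW

Q = kA·ΔT/L = 1.63 × 39.5 × |22 °C − 1.6 °C| / 0.337 = 3900 W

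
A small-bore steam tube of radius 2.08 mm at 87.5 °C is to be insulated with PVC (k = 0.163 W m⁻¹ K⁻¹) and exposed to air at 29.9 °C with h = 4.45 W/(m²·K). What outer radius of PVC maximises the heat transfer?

For a cylinder, r_cr = k_ins/h = 0.163/4.45 = 0.0366 m = 3.66 cm

r_cr = 3.66 cm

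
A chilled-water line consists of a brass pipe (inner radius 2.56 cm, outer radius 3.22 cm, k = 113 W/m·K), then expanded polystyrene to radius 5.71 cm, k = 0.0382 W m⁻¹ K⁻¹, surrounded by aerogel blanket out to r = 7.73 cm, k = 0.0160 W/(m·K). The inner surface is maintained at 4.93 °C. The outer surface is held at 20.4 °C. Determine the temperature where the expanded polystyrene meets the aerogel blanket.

T = 11.8 °C

Treat each layer as a resistance in series:
  R'_brass = ln(0.0322/0.0256)/(2πk) = 0.2294/(2π·113) = 3.231×10^-4 m·K/W
  R'_expanded polystyrene = ln(0.0571/0.0322)/(2πk) = 0.5728/(2π·0.0382) = 2.387 m·K/W
  R'_aerogel blanket = ln(0.0773/0.0571)/(2πk) = 0.3029/(2π·0.0160) = 3.013 m·K/W
ΣR = 3.231×10^-4 + 2.387 + 3.013 = 5.400 m·K/W
Q' = ΔT/ΣR = (4.93 °C − 20.4 °C)/5.400 = -2.865 W/m
From the inner boundary to the expanded polystyrene/aerogel blanket interface, ΣR_partial = 2.387 m·K/W.
T_interface = T_in − Q'·ΣR_partial = 4.93 °C − (-2.865)(2.387) = 11.8 °C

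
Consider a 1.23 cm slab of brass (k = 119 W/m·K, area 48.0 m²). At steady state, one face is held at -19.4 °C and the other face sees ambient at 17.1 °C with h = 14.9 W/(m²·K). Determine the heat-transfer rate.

Resistance network (inner→outer):
  R_brass = L/(kA) = 0.0123/(119·48.0) = 2.153×10^-6 K/W
  R_conv,out = 1/(hA) = 1/(14.9·48.0) = 0.001398 K/W
ΣR = 2.153×10^-6 + 0.001398 = 0.001400 K/W
Q = ΔT/ΣR = (-19.4 °C − 17.1 °C)/0.001400 = -26100 W
(Negative Q ⇒ heat flows inward; heat gain = 26100 W.)

Q = 26.1 kW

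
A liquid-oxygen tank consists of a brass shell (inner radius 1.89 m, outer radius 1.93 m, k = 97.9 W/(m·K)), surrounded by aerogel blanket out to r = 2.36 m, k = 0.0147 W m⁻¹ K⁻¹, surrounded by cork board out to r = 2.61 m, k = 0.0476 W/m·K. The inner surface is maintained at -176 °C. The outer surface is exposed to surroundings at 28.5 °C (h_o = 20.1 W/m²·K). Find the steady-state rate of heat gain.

Treat each layer as a resistance in series:
  R_brass = (1/1.89 − 1/1.93)/(4πk) = 0.01097/(4π·97.9) = 8.914×10^-6 K/W
  R_aerogel blanket = (1/1.93 − 1/2.36)/(4πk) = 0.09441/(4π·0.0147) = 0.5111 K/W
  R_cork board = (1/2.36 − 1/2.61)/(4πk) = 0.04059/(4π·0.0476) = 0.06785 K/W
  R_conv,out = 1/(4πr²h) = 1/(4π·2.61²·20.1) = 5.812×10^-4 K/W
ΣR = 8.914×10^-6 + 0.5111 + 0.06785 + 5.812×10^-4 = 0.5795 K/W
Q = ΔT/ΣR = (-176 °C − 28.5 °C)/0.5795 = -353 W
(Negative Q ⇒ heat flows inward; heat gain = 353 W.)

Q = 353 W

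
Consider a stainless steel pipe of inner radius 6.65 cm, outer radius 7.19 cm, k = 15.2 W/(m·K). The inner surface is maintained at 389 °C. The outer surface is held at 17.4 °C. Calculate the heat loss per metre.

Q' = 2πk·ΔT/ln(r₂/r₁) = 2π × 15.2 × 371.6 / ln(0.0719/0.0665) = 4.55×10^5 W/m

Q' = 455 kW/m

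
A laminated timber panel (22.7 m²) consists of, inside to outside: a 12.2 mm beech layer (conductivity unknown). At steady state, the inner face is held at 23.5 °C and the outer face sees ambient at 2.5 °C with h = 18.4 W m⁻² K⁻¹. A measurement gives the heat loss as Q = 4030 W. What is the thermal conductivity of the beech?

k = 0.191 W/m·K

ΣR = ΔT/Q = |23.5 − 2.5|/4030 = 0.005211 K/W
Known resistances:
  R_conv,out = 1/(hA) = 1/(18.4·22.7) = 0.002394 K/W
R_beech = ΣR − ΣR_known = 0.005211 − 0.002394 = 0.002817 K/W
L/(kA) = 0.002817 ⇒ k = 0.0122/(0.002817·22.7) = 0.191 W/m·K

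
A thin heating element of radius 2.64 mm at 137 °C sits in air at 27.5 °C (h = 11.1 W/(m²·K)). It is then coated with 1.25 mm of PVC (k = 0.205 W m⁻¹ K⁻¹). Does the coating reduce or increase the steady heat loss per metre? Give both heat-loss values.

Critical radius for a cylinder: r_cr = k/h = 0.0185 m = 1.85 cm.
Outer radius after coating: r₂ = 0.00264 + 0.00125 = 0.00389 m.
Since r₁ < r_cr and r₂ ≤ r_cr, the coating moves toward the maximum at r_cr — heat loss rises.
Bare: R = 1/(2πr₁h) = 5.431 m·K/W; Q = 109.5/5.431 = 20.2 W/m.
Coated: R = R_cond + R_conv = 3.987 m·K/W; Q = 109.5/3.987 = 27.5 W/m.

increases: 20.2 → 27.5 W/m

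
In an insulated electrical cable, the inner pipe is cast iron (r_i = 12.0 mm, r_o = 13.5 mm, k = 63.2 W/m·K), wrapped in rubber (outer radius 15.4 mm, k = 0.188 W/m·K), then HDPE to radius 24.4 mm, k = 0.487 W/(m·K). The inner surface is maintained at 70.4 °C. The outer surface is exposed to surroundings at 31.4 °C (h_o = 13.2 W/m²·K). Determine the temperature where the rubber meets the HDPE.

Resistance network (inner→outer):
  R'_cast iron = ln(0.0135/0.0120)/(2πk) = 0.1178/(2π·63.2) = 2.966×10^-4 m·K/W
  R'_rubber = ln(0.0154/0.0135)/(2πk) = 0.1317/(2π·0.188) = 0.1115 m·K/W
  R'_HDPE = ln(0.0244/0.0154)/(2πk) = 0.4602/(2π·0.487) = 0.1504 m·K/W
  R'_conv,out = 1/(2πr h) = 1/(2π·0.0244·13.2) = 0.4941 m·K/W
ΣR = 2.966×10^-4 + 0.1115 + 0.1504 + 0.4941 = 0.7563 m·K/W
Q' = ΔT/ΣR = (70.4 °C − 31.4 °C)/0.7563 = 51.57 W/m
From the inner boundary to the rubber/HDPE interface, ΣR_partial = 0.1118 m·K/W.
T_interface = T_in − Q'·ΣR_partial = 70.4 °C − (51.57)(0.1118) = 64.6 °C

T = 64.6 °C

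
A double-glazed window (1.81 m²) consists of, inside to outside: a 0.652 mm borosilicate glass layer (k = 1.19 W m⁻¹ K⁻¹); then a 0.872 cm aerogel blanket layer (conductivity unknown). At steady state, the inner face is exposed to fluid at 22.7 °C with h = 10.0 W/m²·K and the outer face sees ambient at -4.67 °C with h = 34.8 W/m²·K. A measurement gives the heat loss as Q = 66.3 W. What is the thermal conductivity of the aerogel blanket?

k = 0.0141 W/m·K

ΣR = ΔT/Q = |22.7 − -4.67|/66.3 = 0.4128 K/W
Known resistances:
  R_conv,in = 1/(hA) = 1/(10.0·1.81) = 0.05525 K/W
  R_borosilicate glass = L/(kA) = 6.52×10^-4/(1.19·1.81) = 3.027×10^-4 K/W
  R_conv,out = 1/(hA) = 1/(34.8·1.81) = 0.01588 K/W
R_aerogel blanket = ΣR − ΣR_known = 0.4128 − 0.07143 = 0.3414 K/W
L/(kA) = 0.3414 ⇒ k = 0.00872/(0.3414·1.81) = 0.0141 W/m·K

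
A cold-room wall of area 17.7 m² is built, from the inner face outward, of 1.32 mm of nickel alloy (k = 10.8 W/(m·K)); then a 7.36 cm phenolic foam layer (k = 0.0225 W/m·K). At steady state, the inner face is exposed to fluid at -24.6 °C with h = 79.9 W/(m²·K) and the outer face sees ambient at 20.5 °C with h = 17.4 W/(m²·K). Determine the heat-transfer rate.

Q = 239 W

Treat each layer as a resistance in series:
  R_conv,in = 1/(hA) = 1/(79.9·17.7) = 7.071×10^-4 K/W
  R_nickel alloy = L/(kA) = 0.00132/(10.8·17.7) = 6.905×10^-6 K/W
  R_phenolic foam = L/(kA) = 0.0736/(0.0225·17.7) = 0.1848 K/W
  R_conv,out = 1/(hA) = 1/(17.4·17.7) = 0.003247 K/W
ΣR = 7.071×10^-4 + 6.905×10^-6 + 0.1848 + 0.003247 = 0.1888 K/W
Q = ΔT/ΣR = (-24.6 °C − 20.5 °C)/0.1888 = -239 W
(Negative Q ⇒ heat flows inward; heat gain = 239 W.)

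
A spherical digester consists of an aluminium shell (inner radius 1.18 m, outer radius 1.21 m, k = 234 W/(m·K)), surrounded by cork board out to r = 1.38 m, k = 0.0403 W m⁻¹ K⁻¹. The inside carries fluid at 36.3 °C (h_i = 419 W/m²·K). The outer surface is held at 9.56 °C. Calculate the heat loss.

Q = 133 W

Series thermal resistances, inner to outer:
  R_conv,in = 1/(4πr²h) = 1/(4π·1.18²·419) = 1.364×10^-4 K/W
  R_aluminium = (1/1.18 − 1/1.21)/(4πk) = 0.02101/(4π·234) = 7.145×10^-6 K/W
  R_cork board = (1/1.21 − 1/1.38)/(4πk) = 0.1018/(4π·0.0403) = 0.2010 K/W
ΣR = 1.364×10^-4 + 7.145×10^-6 + 0.2010 = 0.2011 K/W
Q = ΔT/ΣR = (36.3 °C − 9.56 °C)/0.2011 = 133 W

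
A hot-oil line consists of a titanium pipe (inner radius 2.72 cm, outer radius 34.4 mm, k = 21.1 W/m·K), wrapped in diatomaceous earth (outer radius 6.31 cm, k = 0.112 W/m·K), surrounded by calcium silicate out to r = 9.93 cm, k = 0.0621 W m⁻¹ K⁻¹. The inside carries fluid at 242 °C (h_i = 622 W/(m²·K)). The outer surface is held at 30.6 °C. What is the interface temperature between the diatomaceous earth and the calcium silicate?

Series thermal resistances, inner to outer:
  R'_conv,in = 1/(2πr h) = 1/(2π·0.0272·622) = 0.009407 m·K/W
  R'_titanium = ln(0.0344/0.0272)/(2πk) = 0.2348/(2π·21.1) = 0.001771 m·K/W
  R'_diatomaceous earth = ln(0.0631/0.0344)/(2πk) = 0.6067/(2π·0.112) = 0.8621 m·K/W
  R'_calcium silicate = ln(0.0993/0.0631)/(2πk) = 0.4534/(2π·0.0621) = 1.162 m·K/W
ΣR = 0.009407 + 0.001771 + 0.8621 + 1.162 = 2.035 m·K/W
Q' = ΔT/ΣR = (242 °C − 30.6 °C)/2.035 = 103.9 W/m
From the inner boundary to the diatomaceous earth/calcium silicate interface, ΣR_partial = 0.8733 m·K/W.
T_interface = T_in − Q'·ΣR_partial = 242 °C − (103.9)(0.8733) = 151 °C

T = 151 °C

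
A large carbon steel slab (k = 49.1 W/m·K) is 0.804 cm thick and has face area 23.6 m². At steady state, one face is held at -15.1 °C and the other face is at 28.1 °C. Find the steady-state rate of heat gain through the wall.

Q = kA·ΔT/L = 49.1 × 23.6 × |-15.1 °C − 28.1 °C| / 0.00804 = 6.23×10^6 W

Q = 6230 kW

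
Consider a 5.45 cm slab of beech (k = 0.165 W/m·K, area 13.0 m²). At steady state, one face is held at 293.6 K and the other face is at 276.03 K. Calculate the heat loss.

Q = kA·ΔT/L = 0.165 × 13.0 × |293.6 K − 276.03 K| / 0.0545 = 692 W

Q = 692 W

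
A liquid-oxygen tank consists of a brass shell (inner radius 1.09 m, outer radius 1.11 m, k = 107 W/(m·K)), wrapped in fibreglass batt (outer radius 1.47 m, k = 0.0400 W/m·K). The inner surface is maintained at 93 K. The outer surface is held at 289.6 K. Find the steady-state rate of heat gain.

Q = 448 W

Resistance network (inner→outer):
  R_brass = (1/1.09 − 1/1.11)/(4πk) = 0.01653/(4π·107) = 1.229×10^-5 K/W
  R_fibreglass batt = (1/1.11 − 1/1.47)/(4πk) = 0.2206/(4π·0.0400) = 0.4389 K/W
ΣR = 1.229×10^-5 + 0.4389 = 0.4389 K/W
Q = ΔT/ΣR = (93 K − 289.6 K)/0.4389 = -448 W
(Negative Q ⇒ heat flows inward; heat gain = 448 W.)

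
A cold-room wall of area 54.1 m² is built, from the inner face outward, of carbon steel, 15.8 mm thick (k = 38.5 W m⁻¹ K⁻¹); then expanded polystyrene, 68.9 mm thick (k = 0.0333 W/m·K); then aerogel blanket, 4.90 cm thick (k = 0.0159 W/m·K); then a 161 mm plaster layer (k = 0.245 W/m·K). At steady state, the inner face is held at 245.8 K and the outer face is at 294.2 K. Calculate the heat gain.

Series thermal resistances, inner to outer:
  R_carbon steel = L/(kA) = 0.0158/(38.5·54.1) = 7.586×10^-6 K/W
  R_expanded polystyrene = L/(kA) = 0.0689/(0.0333·54.1) = 0.03825 K/W
  R_aerogel blanket = L/(kA) = 0.0490/(0.0159·54.1) = 0.05696 K/W
  R_plaster = L/(kA) = 0.161/(0.245·54.1) = 0.01215 K/W
ΣR = 7.586×10^-6 + 0.03825 + 0.05696 + 0.01215 = 0.1074 K/W
Q = ΔT/ΣR = (245.8 K − 294.2 K)/0.1074 = -451 W
(Negative Q ⇒ heat flows inward; heat gain = 451 W.)

Q = 451 W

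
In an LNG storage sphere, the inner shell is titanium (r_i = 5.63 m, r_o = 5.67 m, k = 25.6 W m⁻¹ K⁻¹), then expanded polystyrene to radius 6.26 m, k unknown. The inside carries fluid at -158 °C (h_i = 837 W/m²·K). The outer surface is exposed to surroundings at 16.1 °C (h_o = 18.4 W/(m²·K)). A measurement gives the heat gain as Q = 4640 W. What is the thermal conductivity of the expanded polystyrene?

k = 0.0354 W/m·K

ΣR = ΔT/Q = |-158 − 16.1|/4640 = 0.03752 K/W
Known resistances:
  R_conv,in = 1/(4πr²h) = 1/(4π·5.63²·837) = 2.999×10^-6 K/W
  R_titanium = (1/5.63 − 1/5.67)/(4πk) = 0.001253/(4π·25.6) = 3.895×10^-6 K/W
  R_conv,out = 1/(4πr²h) = 1/(4π·6.26²·18.4) = 1.104×10^-4 K/W
R_expanded polystyrene = ΣR − ΣR_known = 0.03752 − 1.173×10^-4 = 0.03740 K/W
(1/r₁−1/r₂)/(4πk) = 0.03740 ⇒ k = 0.01662/(4π·0.03740) = 0.0354 W/m·K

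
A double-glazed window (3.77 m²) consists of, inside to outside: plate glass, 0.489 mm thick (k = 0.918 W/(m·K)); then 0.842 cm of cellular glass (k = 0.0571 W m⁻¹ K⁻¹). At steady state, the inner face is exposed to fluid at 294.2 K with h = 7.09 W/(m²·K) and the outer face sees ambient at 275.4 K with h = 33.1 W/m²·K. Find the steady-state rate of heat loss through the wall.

Resistance network (inner→outer):
  R_conv,in = 1/(hA) = 1/(7.09·3.77) = 0.03741 K/W
  R_plate glass = L/(kA) = 4.89×10^-4/(0.918·3.77) = 1.413×10^-4 K/W
  R_cellular glass = L/(kA) = 0.00842/(0.0571·3.77) = 0.03911 K/W
  R_conv,out = 1/(hA) = 1/(33.1·3.77) = 0.008014 K/W
ΣR = 0.03741 + 1.413×10^-4 + 0.03911 + 0.008014 = 0.08468 K/W
Q = ΔT/ΣR = (294.2 K − 275.4 K)/0.08468 = 222 W

Q = 222 W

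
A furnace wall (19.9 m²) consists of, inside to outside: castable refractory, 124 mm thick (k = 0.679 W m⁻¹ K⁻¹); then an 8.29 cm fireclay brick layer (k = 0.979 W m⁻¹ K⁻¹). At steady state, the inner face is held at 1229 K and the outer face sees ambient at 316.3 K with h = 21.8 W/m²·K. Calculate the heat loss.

Series thermal resistances, inner to outer:
  R_castable refractory = L/(kA) = 0.124/(0.679·19.9) = 0.009177 K/W
  R_fireclay brick = L/(kA) = 0.0829/(0.979·19.9) = 0.004255 K/W
  R_conv,out = 1/(hA) = 1/(21.8·19.9) = 0.002305 K/W
ΣR = 0.009177 + 0.004255 + 0.002305 = 0.01574 K/W
Q = ΔT/ΣR = (1229 K − 316.3 K)/0.01574 = 58000 W

Q = 58000 W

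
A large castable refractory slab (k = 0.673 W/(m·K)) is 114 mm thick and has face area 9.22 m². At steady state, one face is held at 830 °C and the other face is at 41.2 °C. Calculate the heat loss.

Q = kA·ΔT/L = 0.673 × 9.22 × |830 °C − 41.2 °C| / 0.114 = 42900 W

Q = 42900 W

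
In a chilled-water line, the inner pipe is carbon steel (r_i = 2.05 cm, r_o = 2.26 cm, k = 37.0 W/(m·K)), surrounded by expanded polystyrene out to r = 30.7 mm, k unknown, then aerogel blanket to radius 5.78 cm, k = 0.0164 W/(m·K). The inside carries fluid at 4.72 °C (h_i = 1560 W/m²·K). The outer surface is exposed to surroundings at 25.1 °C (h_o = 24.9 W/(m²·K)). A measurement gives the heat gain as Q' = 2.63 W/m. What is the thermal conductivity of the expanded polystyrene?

ΣR = ΔT/Q' = |4.72 − 25.1|/2.63 = 7.749 m·K/W
Known resistances:
  R'_conv,in = 1/(2πr h) = 1/(2π·0.0205·1560) = 0.004977 m·K/W
  R'_carbon steel = ln(0.0226/0.0205)/(2πk) = 0.09753/(2π·37.0) = 4.195×10^-4 m·K/W
  R'_aerogel blanket = ln(0.0578/0.0307)/(2πk) = 0.6327/(2π·0.0164) = 6.140 m·K/W
  R'_conv,out = 1/(2πr h) = 1/(2π·0.0578·24.9) = 0.1106 m·K/W
R_expanded polystyrene = ΣR − ΣR_known = 7.749 − 6.256 = 1.493 m·K/W
ln(r₂/r₁)/(2πk) = 1.493 ⇒ k = 0.3063/(2π·1.493) = 0.0327 W/m·K

k = 0.0327 W/m·K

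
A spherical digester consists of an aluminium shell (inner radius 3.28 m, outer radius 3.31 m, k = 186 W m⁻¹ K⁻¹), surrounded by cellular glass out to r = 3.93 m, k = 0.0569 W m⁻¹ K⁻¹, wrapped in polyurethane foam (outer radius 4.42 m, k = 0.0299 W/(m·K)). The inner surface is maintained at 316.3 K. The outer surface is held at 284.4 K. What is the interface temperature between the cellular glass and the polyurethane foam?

Resistance network (inner→outer):
  R_aluminium = (1/3.28 − 1/3.31)/(4πk) = 0.002763/(4π·186) = 1.182×10^-6 K/W
  R_cellular glass = (1/3.31 − 1/3.93)/(4πk) = 0.04766/(4π·0.0569) = 0.06666 K/W
  R_polyurethane foam = (1/3.93 − 1/4.42)/(4πk) = 0.02821/(4π·0.0299) = 0.07508 K/W
ΣR = 1.182×10^-6 + 0.06666 + 0.07508 = 0.1417 K/W
Q = ΔT/ΣR = (316.3 K − 284.4 K)/0.1417 = 225.1 W
From the inner boundary to the cellular glass/polyurethane foam interface, ΣR_partial = 0.06666 K/W.
T_interface = T_in − Q·ΣR_partial = 316.3 K − (225.1)(0.06666) = 301.3 K

T = 301.3 K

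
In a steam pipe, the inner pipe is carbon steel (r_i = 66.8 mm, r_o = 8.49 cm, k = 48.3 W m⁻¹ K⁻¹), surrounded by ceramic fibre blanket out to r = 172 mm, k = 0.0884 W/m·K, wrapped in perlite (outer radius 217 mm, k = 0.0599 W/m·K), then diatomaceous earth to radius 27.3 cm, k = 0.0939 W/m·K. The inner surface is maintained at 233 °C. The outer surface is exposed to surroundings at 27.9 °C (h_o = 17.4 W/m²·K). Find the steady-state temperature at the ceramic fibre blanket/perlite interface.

T = 120 °C

Series thermal resistances, inner to outer:
  R'_carbon steel = ln(0.0849/0.0668)/(2πk) = 0.2398/(2π·48.3) = 7.901×10^-4 m·K/W
  R'_ceramic fibre blanket = ln(0.172/0.0849)/(2πk) = 0.7060/(2π·0.0884) = 1.271 m·K/W
  R'_perlite = ln(0.217/0.172)/(2πk) = 0.2324/(2π·0.0599) = 0.6175 m·K/W
  R'_diatomaceous earth = ln(0.273/0.217)/(2πk) = 0.2296/(2π·0.0939) = 0.3891 m·K/W
  R'_conv,out = 1/(2πr h) = 1/(2π·0.273·17.4) = 0.03350 m·K/W
ΣR = 7.901×10^-4 + 1.271 + 0.6175 + 0.3891 + 0.03350 = 2.312 m·K/W
Q' = ΔT/ΣR = (233 °C − 27.9 °C)/2.312 = 88.71 W/m
From the inner boundary to the ceramic fibre blanket/perlite interface, ΣR_partial = 1.272 m·K/W.
T_interface = T_in − Q'·ΣR_partial = 233 °C − (88.71)(1.272) = 120 °C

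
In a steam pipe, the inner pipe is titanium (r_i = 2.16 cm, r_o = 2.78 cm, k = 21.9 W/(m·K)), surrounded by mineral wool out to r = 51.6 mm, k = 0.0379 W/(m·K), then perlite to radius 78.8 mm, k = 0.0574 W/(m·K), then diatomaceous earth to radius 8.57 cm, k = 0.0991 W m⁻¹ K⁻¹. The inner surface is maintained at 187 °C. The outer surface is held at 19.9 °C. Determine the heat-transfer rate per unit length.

Q' = 42.8 W/m

Treat each layer as a resistance in series:
  R'_titanium = ln(0.0278/0.0216)/(2πk) = 0.2523/(2π·21.9) = 0.001834 m·K/W
  R'_mineral wool = ln(0.0516/0.0278)/(2πk) = 0.6185/(2π·0.0379) = 2.597 m·K/W
  R'_perlite = ln(0.0788/0.0516)/(2πk) = 0.4234/(2π·0.0574) = 1.174 m·K/W
  R'_diatomaceous earth = ln(0.0857/0.0788)/(2πk) = 0.08394/(2π·0.0991) = 0.1348 m·K/W
ΣR = 0.001834 + 2.597 + 1.174 + 0.1348 = 3.908 m·K/W
Q' = ΔT/ΣR = (187 °C − 19.9 °C)/3.908 = 42.8 W/m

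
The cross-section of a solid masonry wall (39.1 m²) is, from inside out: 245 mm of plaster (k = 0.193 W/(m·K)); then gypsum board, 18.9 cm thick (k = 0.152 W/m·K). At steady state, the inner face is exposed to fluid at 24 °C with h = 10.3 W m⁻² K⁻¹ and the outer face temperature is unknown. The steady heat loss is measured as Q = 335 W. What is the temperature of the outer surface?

Series resistances:
  R_conv,in = 1/(hA) = 1/(10.3·39.1) = 0.002483 K/W
  R_plaster = L/(kA) = 0.245/(0.193·39.1) = 0.03247 K/W
  R_gypsum board = L/(kA) = 0.189/(0.152·39.1) = 0.03180 K/W
ΣR = 0.06675 K/W
ΔT = Q·ΣR = 335 × 0.06675 = 22.36 K
Heat flows outward, so T_out = T_in − ΔT = 24 − 22.36 = 1.64 °C

T_out = 1.64 °C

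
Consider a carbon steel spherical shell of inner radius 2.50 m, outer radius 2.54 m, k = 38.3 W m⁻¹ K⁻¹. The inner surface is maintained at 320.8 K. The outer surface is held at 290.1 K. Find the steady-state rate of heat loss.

Q = 4πk·ΔT/(1/r₁ − 1/r₂) = 4π × 38.3 × 30.7 / (1/2.50 − 1/2.54) = 2.35×10^6 W

Q = 2.35×10^6 W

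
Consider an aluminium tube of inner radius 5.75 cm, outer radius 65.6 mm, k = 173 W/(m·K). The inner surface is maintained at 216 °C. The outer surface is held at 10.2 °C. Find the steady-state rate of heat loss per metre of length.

Q' = 2πk·ΔT/ln(r₂/r₁) = 2π × 173 × 205.8 / ln(0.0656/0.0575) = 1.70×10^6 W/m

Q' = 1.70×10^6 W/m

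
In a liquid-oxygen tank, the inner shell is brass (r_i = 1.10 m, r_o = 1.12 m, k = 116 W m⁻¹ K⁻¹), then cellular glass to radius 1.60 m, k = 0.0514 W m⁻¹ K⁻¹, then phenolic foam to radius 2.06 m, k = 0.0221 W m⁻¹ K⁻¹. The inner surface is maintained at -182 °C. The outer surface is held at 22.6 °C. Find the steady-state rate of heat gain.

Series thermal resistances, inner to outer:
  R_brass = (1/1.10 − 1/1.12)/(4πk) = 0.01623/(4π·116) = 1.114×10^-5 K/W
  R_cellular glass = (1/1.12 − 1/1.60)/(4πk) = 0.2679/(4π·0.0514) = 0.4147 K/W
  R_phenolic foam = (1/1.60 − 1/2.06)/(4πk) = 0.1396/(4π·0.0221) = 0.5025 K/W
ΣR = 1.114×10^-5 + 0.4147 + 0.5025 = 0.9172 K/W
Q = ΔT/ΣR = (-182 °C − 22.6 °C)/0.9172 = -223 W
(Negative Q ⇒ heat flows inward; heat gain = 223 W.)

Q = 223 W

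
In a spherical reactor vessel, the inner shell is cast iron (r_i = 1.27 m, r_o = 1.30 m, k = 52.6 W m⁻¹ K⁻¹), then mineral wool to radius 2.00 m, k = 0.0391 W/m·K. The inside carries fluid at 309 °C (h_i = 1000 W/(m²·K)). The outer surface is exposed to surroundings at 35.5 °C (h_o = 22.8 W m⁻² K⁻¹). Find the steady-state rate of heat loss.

Series thermal resistances, inner to outer:
  R_conv,in = 1/(4πr²h) = 1/(4π·1.27²·1000) = 4.934×10^-5 K/W
  R_cast iron = (1/1.27 − 1/1.30)/(4πk) = 0.01817/(4π·52.6) = 2.749×10^-5 K/W
  R_mineral wool = (1/1.30 − 1/2.00)/(4πk) = 0.2692/(4π·0.0391) = 0.5479 K/W
  R_conv,out = 1/(4πr²h) = 1/(4π·2.00²·22.8) = 8.726×10^-4 K/W
ΣR = 4.934×10^-5 + 2.749×10^-5 + 0.5479 + 8.726×10^-4 = 0.5488 K/W
Q = ΔT/ΣR = (309 °C − 35.5 °C)/0.5488 = 498 W

Q = 498 W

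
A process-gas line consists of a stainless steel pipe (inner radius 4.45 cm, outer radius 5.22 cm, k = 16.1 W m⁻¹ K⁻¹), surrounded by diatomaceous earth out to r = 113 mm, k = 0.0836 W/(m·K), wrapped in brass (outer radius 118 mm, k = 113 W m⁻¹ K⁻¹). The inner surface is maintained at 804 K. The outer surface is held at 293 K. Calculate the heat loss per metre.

Series thermal resistances, inner to outer:
  R'_stainless steel = ln(0.0522/0.0445)/(2πk) = 0.1596/(2π·16.1) = 0.001578 m·K/W
  R'_diatomaceous earth = ln(0.113/0.0522)/(2πk) = 0.7723/(2π·0.0836) = 1.470 m·K/W
  R'_brass = ln(0.118/0.113)/(2πk) = 0.04330/(2π·113) = 6.098×10^-5 m·K/W
ΣR = 0.001578 + 1.470 + 6.098×10^-5 = 1.472 m·K/W
Q' = ΔT/ΣR = (804 K − 293 K)/1.472 = 347 W/m

Q' = 347 W/m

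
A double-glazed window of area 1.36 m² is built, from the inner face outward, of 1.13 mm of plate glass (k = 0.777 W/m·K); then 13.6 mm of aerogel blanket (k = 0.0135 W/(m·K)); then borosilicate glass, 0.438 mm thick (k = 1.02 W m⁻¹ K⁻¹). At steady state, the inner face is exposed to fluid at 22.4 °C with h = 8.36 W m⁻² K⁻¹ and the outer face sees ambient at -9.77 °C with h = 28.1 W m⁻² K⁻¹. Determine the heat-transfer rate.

Treat each layer as a resistance in series:
  R_conv,in = 1/(hA) = 1/(8.36·1.36) = 0.08795 K/W
  R_plate glass = L/(kA) = 0.00113/(0.777·1.36) = 0.001069 K/W
  R_aerogel blanket = L/(kA) = 0.0136/(0.0135·1.36) = 0.7407 K/W
  R_borosilicate glass = L/(kA) = 4.38×10^-4/(1.02·1.36) = 3.157×10^-4 K/W
  R_conv,out = 1/(hA) = 1/(28.1·1.36) = 0.02617 K/W
ΣR = 0.08795 + 0.001069 + 0.7407 + 3.157×10^-4 + 0.02617 = 0.8562 K/W
Q = ΔT/ΣR = (22.4 °C − -9.77 °C)/0.8562 = 37.6 W

Q = 37.6 W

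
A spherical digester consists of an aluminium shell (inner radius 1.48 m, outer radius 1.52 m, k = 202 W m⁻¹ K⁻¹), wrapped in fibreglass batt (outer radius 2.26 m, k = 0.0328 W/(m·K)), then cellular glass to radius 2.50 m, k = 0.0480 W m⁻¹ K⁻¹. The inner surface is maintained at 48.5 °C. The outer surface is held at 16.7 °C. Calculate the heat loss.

Q = 53.6 W

Series thermal resistances, inner to outer:
  R_aluminium = (1/1.48 − 1/1.52)/(4πk) = 0.01778/(4π·202) = 7.005×10^-6 K/W
  R_fibreglass batt = (1/1.52 − 1/2.26)/(4πk) = 0.2154/(4π·0.0328) = 0.5226 K/W
  R_cellular glass = (1/2.26 − 1/2.50)/(4πk) = 0.04248/(4π·0.0480) = 0.07042 K/W
ΣR = 7.005×10^-6 + 0.5226 + 0.07042 = 0.5930 K/W
Q = ΔT/ΣR = (48.5 °C − 16.7 °C)/0.5930 = 53.6 W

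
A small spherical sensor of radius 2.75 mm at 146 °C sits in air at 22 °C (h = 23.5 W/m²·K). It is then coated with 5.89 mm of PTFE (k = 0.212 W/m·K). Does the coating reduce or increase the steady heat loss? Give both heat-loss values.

increases: 0.277 → 0.896 W

Critical radius for a sphere: r_cr = 2k/h = 0.0180 m = 1.80 cm.
Outer radius after coating: r₂ = 0.00275 + 0.00589 = 0.00864 m.
Since r₁ < r_cr and r₂ ≤ r_cr, the coating moves toward the maximum at r_cr — heat loss rises.
Bare: R = 1/(4πr₁²h) = 447.8 K/W; Q = 124/447.8 = 0.277 W.
Coated: R = R_cond + R_conv = 138.4 K/W; Q = 124/138.4 = 0.896 W.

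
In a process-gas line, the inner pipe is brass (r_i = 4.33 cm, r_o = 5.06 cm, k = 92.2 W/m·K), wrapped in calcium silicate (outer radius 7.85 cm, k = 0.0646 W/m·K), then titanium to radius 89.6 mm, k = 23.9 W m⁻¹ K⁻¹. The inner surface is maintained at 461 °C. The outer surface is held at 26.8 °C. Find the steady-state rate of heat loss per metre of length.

Q' = 401 W/m

Resistance network (inner→outer):
  R'_brass = ln(0.0506/0.0433)/(2πk) = 0.1558/(2π·92.2) = 2.689×10^-4 m·K/W
  R'_calcium silicate = ln(0.0785/0.0506)/(2πk) = 0.4391/(2π·0.0646) = 1.082 m·K/W
  R'_titanium = ln(0.0896/0.0785)/(2πk) = 0.1323/(2π·23.9) = 8.807×10^-4 m·K/W
ΣR = 2.689×10^-4 + 1.082 + 8.807×10^-4 = 1.083 m·K/W
Q' = ΔT/ΣR = (461 °C − 26.8 °C)/1.083 = 401 W/m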